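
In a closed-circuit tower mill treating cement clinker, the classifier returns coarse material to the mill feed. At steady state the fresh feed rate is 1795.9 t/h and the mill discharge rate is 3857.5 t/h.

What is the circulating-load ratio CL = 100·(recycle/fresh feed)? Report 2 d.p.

CL = 114.79 %

Mill node: discharge = fresh + recycle.
R = M − F = 3857.5 − 1795.9 = 2061.6 t/h
CL = 100·R/F = 100·2061.6/1795.9 = 114.79 %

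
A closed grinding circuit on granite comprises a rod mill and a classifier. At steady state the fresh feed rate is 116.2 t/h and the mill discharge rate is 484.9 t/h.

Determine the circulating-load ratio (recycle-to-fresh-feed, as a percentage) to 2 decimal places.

CL = 317.30 %

M = F + R at steady state, so:
R = M − F = 484.9 − 116.2 = 368.7 t/h
CL = 100·R/F = 100·368.7/116.2 = 317.30 %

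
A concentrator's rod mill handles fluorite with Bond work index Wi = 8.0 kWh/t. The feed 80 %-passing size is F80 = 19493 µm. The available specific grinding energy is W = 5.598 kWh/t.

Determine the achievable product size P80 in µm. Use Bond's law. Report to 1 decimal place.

W_Bond = 10·Wi·(1/√P₈₀ − 1/√F₈₀)
1/√P80 = 1/√F80 + W/(10·Wi)
  = 5.5980/(10·8.0) + 1/√19493 = 0.069975 + 0.007162 = 0.077137
P80 = (1/0.077137)² = 12.9639² = 168.06 µm

P80 = 168.1 µm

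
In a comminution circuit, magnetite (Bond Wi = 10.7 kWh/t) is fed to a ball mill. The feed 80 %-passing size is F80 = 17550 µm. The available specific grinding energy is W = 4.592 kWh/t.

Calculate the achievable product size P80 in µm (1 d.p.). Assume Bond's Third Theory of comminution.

P80 = 392.7 µm

W = 10·Wi·[P80^(−½) − F80^(−½)]
⇒ 1/√P80 = W/(10 Wi) + 1/√F80
  = 4.5920/(10·10.7) + 1/√17550 = 0.042916 + 0.007549 = 0.050464
P80 = (1/0.050464)² = 19.8159² = 392.67 µm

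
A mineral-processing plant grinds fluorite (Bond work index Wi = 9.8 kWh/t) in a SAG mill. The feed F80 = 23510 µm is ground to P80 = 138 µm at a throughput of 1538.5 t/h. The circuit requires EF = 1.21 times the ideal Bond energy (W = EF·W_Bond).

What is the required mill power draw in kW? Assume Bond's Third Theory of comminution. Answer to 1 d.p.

W = 10·Wi·(P80^(-½) − F80^(-½))
W = 10·9.8·(1/√138 − 1/√23510) = 10·9.8·(0.078604) = 7.7032 kWh/t
With EF = 1.21: W = 7.7032·1.21 = 9.3208 kWh/t
P_mill = W·ṁ = 9.3208·1538.5 = 14340.1 kW

P = 14340.1 kW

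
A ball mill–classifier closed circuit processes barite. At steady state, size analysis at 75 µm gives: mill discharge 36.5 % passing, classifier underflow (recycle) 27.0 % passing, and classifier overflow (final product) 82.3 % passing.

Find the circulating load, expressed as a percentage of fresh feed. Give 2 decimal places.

CL = 482.11 %

Two-product formula at 75 µm:
(1+r)d = ru + o → r = (o−d)/(d−u)
r = (82.3 − 36.5)/(36.5 − 27.0) = 45.8/9.5 = 4.8211
CL = 100·r = 482.11 %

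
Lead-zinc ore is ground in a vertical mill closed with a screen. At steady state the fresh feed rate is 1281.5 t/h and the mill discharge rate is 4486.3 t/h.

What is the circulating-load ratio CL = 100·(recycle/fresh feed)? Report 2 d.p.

CL = 250.08 %

Steady state: M = F + R.
R = M − F = 4486.3 − 1281.5 = 3204.8 t/h
CL = 100·R/F = 100·3204.8/1281.5 = 250.08 %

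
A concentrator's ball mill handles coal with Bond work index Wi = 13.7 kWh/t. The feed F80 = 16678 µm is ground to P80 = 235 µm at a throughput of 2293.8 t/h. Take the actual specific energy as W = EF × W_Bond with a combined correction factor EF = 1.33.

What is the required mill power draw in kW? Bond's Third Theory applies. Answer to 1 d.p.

W = 10 Wi / √P80 − 10 Wi / √F80
W = 10·13.7·(1/√235 − 1/√16678) = 10·13.7·(0.057489) = 7.8761 kWh/t
Corrected W = EF·W_Bond = 1.33·7.8761 = 10.4752 kWh/t
P = W·T = 10.4752·2293.8 = 24027.9 kW

P = 24027.9 kW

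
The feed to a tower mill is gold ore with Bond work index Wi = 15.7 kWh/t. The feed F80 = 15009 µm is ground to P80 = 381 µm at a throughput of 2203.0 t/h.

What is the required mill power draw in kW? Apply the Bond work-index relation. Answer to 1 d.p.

W = 10 Wi / √P80 − 10 Wi / √F80
W = 10·15.7·(1/√381 − 1/√15009) = 10·15.7·(0.043069) = 6.7618 kWh/t
P = W·T = 6.7618·2203.0 = 14896.3 kW

P = 14896.3 kW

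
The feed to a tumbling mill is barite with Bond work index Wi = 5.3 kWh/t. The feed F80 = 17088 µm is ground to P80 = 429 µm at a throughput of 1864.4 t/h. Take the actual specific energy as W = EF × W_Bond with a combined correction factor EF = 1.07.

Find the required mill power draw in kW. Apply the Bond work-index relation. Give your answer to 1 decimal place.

P = 4295.9 kW

W = 10·Wi·[P80^(−½) − F80^(−½)]
W = 10·5.3·(1/√429 − 1/√17088) = 10·5.3·(0.040631) = 2.1534 kWh/t
Apply correction: 2.1534 × 1.07 = 2.3042 kWh/t
P = W·T = 2.3042·1864.4 = 4295.9 kW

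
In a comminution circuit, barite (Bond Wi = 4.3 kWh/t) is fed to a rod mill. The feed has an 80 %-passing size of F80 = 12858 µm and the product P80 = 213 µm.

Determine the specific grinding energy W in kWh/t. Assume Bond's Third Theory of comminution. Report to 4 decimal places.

W = 10·Wi·[P80^(−½) − F80^(−½)]
1/√213 = 0.068519;  1/√12858 = 0.008819
W = 10·4.3·(0.068519 − 0.008819) = 2.5671 kWh/t

W = 2.5671 kWh/t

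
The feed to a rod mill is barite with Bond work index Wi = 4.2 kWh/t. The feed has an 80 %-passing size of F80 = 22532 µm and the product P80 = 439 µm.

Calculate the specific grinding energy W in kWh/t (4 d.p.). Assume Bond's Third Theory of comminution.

W = 1.7247 kWh/t

W = 10·Wi·(P80^(-½) − F80^(-½))
1/√439 = 0.047727;  1/√22532 = 0.006662
W = 10·4.2·(0.047727 − 0.006662) = 1.7247 kWh/t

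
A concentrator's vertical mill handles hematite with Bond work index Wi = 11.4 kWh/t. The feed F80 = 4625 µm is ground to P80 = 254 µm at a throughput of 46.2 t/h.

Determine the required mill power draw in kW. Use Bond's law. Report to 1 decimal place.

W = 10·Wi·(P80^(-½) − F80^(-½))
W = 10·11.4·(1/√254 − 1/√4625) = 10·11.4·(0.048041) = 5.4767 kWh/t
Mill draw = 5.4767 × 46.2 = 253.0 kW

P = 253.0 kW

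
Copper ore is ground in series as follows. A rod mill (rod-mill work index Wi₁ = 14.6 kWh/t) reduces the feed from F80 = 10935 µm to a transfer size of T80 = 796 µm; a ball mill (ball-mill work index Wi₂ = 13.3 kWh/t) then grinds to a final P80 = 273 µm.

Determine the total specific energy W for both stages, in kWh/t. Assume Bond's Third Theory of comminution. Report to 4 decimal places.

W = 7.1141 kWh/t

W = 10 Wi / √P80 − 10 Wi / √F80
Stage 1 (10935→796 µm, Wi₁=14.6): W₁ = 10·14.6·(0.035444 − 0.009563) = 3.7786 kWh/t
Stage 2 (796→273 µm, Wi₂=13.3): W₂ = 10·13.3·(0.060523 − 0.035444) = 3.3355 kWh/t
W = W₁ + W₂ = 3.7786 + 3.3355 = 7.1141 kWh/t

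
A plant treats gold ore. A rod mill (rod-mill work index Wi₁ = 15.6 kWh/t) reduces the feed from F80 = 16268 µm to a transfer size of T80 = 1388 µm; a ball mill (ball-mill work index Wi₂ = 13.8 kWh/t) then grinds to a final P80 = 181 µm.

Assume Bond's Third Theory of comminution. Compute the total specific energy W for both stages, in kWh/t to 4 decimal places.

W = 10 Wi (1/√P80 − 1/√F80)  [Bond]
Stage 1 (16268→1388 µm, Wi₁=15.6): W₁ = 10·15.6·(0.026841 − 0.007840) = 2.9642 kWh/t
Stage 2 (1388→181 µm, Wi₂=13.8): W₂ = 10·13.8·(0.074329 − 0.026841) = 6.5533 kWh/t
W = W₁ + W₂ = 2.9642 + 6.5533 = 9.5175 kWh/t

W = 9.5175 kWh/t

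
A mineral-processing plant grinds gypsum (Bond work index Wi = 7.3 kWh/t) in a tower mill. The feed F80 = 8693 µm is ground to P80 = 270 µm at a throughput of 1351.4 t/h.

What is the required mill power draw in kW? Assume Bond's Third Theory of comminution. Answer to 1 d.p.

W_Bond = 10·Wi·(1/√P₈₀ − 1/√F₈₀)
W = 10·7.3·(1/√270 − 1/√8693) = 10·7.3·(0.050133) = 3.6597 kWh/t
Mill draw = 3.6597 × 1351.4 = 4945.7 kW

P = 4945.7 kW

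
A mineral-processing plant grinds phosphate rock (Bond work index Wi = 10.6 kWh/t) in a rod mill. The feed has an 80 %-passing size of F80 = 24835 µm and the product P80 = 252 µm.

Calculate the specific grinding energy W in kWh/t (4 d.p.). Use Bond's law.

W = 6.0047 kWh/t

W = 10 Wi (1/√P80 − 1/√F80)  [Bond]
1/√252 = 0.062994;  1/√24835 = 0.006346
W = 10·10.6·(0.062994 − 0.006346) = 6.0047 kWh/t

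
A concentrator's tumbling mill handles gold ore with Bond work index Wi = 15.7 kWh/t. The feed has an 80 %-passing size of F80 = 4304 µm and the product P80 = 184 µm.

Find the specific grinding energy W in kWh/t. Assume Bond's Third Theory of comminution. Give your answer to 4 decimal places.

W = 9.1811 kWh/t

W = 10·Wi·(P80^(-½) − F80^(-½))
1/√184 = 0.073721;  1/√4304 = 0.015243
W = 10·15.7·(0.073721 − 0.015243) = 9.1811 kWh/t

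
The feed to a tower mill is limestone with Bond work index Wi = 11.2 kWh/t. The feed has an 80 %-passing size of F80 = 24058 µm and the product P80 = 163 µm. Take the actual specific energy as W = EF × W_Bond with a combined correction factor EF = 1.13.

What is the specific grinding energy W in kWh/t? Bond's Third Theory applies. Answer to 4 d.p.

W = 10 Wi (1/√P80 − 1/√F80)  [Bond]
1/√163 = 0.078326;  1/√24058 = 0.006447
W = 10·11.2·(0.078326 − 0.006447) = 8.0504 kWh/t
With EF = 1.13: W = 8.0504·1.13 = 9.0970 kWh/t

W = 9.0970 kWh/t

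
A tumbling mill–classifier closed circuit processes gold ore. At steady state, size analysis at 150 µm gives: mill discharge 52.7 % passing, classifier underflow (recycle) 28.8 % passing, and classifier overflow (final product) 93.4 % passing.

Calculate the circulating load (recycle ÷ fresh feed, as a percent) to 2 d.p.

Two-product formula at 150 µm:
r = (o − d)/(d − u)
r = (93.4 − 52.7)/(52.7 − 28.8) = 40.7/23.9 = 1.7029
CL = 100·r = 170.29 %

CL = 170.29 %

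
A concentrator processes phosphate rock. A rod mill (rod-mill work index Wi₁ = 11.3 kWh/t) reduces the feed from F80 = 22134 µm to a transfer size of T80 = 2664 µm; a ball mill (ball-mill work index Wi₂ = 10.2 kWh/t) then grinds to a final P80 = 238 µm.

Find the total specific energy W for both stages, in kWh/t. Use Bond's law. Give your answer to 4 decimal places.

W = 6.0653 kWh/t

W = 10 Wi (P80^-0.5 − F80^-0.5)
Stage 1 (22134→2664 µm, Wi₁=11.3): W₁ = 10·11.3·(0.019375 − 0.006722) = 1.4298 kWh/t
Stage 2 (2664→238 µm, Wi₂=10.2): W₂ = 10·10.2·(0.064820 − 0.019375) = 4.6355 kWh/t
W = W₁ + W₂ = 1.4298 + 4.6355 = 6.0653 kWh/t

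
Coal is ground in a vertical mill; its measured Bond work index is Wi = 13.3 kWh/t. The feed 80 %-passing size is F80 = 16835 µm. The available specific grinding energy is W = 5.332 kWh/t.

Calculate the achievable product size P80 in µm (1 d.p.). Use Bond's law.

Bond:  W = 10 Wi (1/√P − 1/√F)
⇒ 1/√P80 = W/(10 Wi) + 1/√F80
  = 5.3320/(10·13.3) + 1/√16835 = 0.040090 + 0.007707 = 0.047797
P80 = (1/0.047797)² = 20.9217² = 437.72 µm

P80 = 437.7 µm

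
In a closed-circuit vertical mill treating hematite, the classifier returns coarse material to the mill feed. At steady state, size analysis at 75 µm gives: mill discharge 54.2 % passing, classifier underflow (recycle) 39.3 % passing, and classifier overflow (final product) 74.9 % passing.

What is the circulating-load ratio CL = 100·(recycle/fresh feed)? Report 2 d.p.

Balance %-passing 75 µm (r = R/F):
d + r·d = r·u + o → r(d−u) = o−d
r = (74.9 − 54.2)/(54.2 − 39.3) = 20.7/14.9 = 1.3893
CL = 100·r = 138.93 %

CL = 138.93 %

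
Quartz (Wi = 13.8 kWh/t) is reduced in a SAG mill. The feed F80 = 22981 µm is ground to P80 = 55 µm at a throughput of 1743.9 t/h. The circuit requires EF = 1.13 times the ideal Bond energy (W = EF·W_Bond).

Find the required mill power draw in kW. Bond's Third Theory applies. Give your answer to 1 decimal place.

P = 34875.0 kW

W = 10·Wi·(P80^(-½) − F80^(-½))
W = 10·13.8·(1/√55 − 1/√22981) = 10·13.8·(0.128243) = 17.6976 kWh/t
Corrected W = EF·W_Bond = 1.13·17.6976 = 19.9983 kWh/t
P = W·T = 19.9983·1743.9 = 34875.0 kW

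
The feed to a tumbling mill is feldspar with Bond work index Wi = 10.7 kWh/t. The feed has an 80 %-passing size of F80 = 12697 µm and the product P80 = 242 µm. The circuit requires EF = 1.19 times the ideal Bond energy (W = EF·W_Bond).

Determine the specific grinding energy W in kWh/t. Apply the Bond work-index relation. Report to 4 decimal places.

W = 7.0551 kWh/t

W = 10·Wi·(P80^(-½) − F80^(-½))
1/√242 = 0.064282;  1/√12697 = 0.008875
W = 10·10.7·(0.064282 − 0.008875) = 5.9286 kWh/t
Apply correction: 5.9286 × 1.19 = 7.0551 kWh/t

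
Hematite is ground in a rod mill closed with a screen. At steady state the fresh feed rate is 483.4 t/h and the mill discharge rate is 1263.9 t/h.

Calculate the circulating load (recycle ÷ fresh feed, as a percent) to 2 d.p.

CL = 161.46 %

Discharge = new feed + return, hence
R = M − F = 1263.9 − 483.4 = 780.5 t/h
CL = 100·R/F = 100·780.5/483.4 = 161.46 %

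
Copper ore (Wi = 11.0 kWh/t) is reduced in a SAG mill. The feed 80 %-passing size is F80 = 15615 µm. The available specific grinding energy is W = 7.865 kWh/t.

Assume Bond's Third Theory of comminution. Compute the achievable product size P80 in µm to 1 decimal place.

W = 10 Wi (1/√P80 − 1/√F80)  [Bond]
P80^-0.5 = F80^-0.5 + W/(10 Wi)
  = 7.8650/(10·11.0) + 1/√15615 = 0.071500 + 0.008003 = 0.079503
P80 = (1/0.079503)² = 12.5782² = 158.21 µm

P80 = 158.2 µm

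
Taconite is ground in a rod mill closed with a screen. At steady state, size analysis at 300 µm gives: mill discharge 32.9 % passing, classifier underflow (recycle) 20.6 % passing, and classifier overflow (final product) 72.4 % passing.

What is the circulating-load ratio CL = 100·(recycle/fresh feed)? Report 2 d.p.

CL = 321.14 %

Mass balance on the −300 µm fraction:
r = (o − d)/(d − u)
r = (72.4 − 32.9)/(32.9 − 20.6) = 39.5/12.3 = 3.2114
CL = 100·r = 321.14 %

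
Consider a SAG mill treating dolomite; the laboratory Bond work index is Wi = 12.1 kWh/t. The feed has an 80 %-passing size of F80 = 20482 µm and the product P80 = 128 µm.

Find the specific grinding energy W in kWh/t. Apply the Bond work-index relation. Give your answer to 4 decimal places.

W = 10 Wi (P80^-0.5 − F80^-0.5)
1/√128 = 0.088388;  1/√20482 = 0.006987
W = 10·12.1·(0.088388 − 0.006987) = 9.8495 kWh/t

W = 9.8495 kWh/t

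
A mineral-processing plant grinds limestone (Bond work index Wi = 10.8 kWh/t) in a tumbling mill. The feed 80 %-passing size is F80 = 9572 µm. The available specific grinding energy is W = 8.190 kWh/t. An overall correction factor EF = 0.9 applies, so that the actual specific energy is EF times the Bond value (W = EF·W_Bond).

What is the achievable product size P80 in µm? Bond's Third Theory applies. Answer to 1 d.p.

P80 = 112.0 µm

W = 10·Wi·[P80^(−½) − F80^(−½)]
W_Bond = W / EF = 8.190 / 0.9 = 9.1000 kWh/t
⇒ 1/√P80 = W_Bond/(10 Wi) + 1/√F80
  = 9.1000/(10·10.8) + 1/√9572 = 0.084259 + 0.010221 = 0.094480
P80 = (1/0.094480)² = 10.5842² = 112.03 µm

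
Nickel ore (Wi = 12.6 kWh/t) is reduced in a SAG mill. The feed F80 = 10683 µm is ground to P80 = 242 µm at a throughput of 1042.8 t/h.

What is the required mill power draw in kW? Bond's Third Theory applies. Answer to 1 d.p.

P = 7175.0 kW

W = 10·Wi·(P80^(-½) − F80^(-½))
W = 10·12.6·(1/√242 − 1/√10683) = 10·12.6·(0.054607) = 6.8805 kWh/t
Mill draw = 6.8805 × 1042.8 = 7175.0 kW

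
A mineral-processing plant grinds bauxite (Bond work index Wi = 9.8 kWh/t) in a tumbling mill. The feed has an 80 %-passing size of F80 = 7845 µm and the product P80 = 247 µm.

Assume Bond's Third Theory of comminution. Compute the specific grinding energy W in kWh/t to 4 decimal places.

W = 5.1291 kWh/t

Bond:  W = 10 Wi (1/√P − 1/√F)
1/√247 = 0.063628;  1/√7845 = 0.011290
W = 10·9.8·(0.063628 − 0.011290) = 5.1291 kWh/t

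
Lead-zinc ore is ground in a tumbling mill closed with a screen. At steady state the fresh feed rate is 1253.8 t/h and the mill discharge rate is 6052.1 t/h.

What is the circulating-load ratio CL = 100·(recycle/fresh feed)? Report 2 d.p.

Mill node: discharge = fresh + recycle.
R = M − F = 6052.1 − 1253.8 = 4798.3 t/h
CL = 100·R/F = 100·4798.3/1253.8 = 382.70 %

CL = 382.70 %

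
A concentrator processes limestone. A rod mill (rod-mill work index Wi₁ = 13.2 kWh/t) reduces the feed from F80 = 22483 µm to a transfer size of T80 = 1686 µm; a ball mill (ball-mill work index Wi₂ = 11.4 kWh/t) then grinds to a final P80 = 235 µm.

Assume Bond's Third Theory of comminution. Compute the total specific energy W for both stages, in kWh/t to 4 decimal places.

W = 6.9946 kWh/t

W = 10·Wi·[P80^(−½) − F80^(−½)]
Stage 1 (22483→1686 µm, Wi₁=13.2): W₁ = 10·13.2·(0.024354 − 0.006669) = 2.3344 kWh/t
Stage 2 (1686→235 µm, Wi₂=11.4): W₂ = 10·11.4·(0.065233 − 0.024354) = 4.6602 kWh/t
W = W₁ + W₂ = 2.3344 + 4.6602 = 6.9946 kWh/t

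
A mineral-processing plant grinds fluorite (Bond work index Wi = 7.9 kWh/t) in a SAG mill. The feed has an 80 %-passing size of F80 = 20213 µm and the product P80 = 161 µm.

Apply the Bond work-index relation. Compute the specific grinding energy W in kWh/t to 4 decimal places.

W = 10 Wi (1/√P80 − 1/√F80)  [Bond]
1/√161 = 0.078811;  1/√20213 = 0.007034
W = 10·7.9·(0.078811 − 0.007034) = 5.6704 kWh/t

W = 5.6704 kWh/t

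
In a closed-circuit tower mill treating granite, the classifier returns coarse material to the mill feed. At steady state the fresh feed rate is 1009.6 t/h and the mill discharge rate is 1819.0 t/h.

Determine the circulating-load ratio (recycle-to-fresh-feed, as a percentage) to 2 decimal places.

Mill node: discharge = fresh + recycle.
R = M − F = 1819.0 − 1009.6 = 809.4 t/h
CL = 100·R/F = 100·809.4/1009.6 = 80.17 %

CL = 80.17 %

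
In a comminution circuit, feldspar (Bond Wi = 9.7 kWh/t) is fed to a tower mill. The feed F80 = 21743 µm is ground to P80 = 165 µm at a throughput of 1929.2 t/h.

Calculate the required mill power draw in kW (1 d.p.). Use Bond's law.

W = 10 Wi (P80^-0.5 − F80^-0.5)
W = 10·9.7·(1/√165 − 1/√21743) = 10·9.7·(0.071068) = 6.8936 kWh/t
P = W·T = 6.8936·1929.2 = 13299.2 kW

P = 13299.2 kW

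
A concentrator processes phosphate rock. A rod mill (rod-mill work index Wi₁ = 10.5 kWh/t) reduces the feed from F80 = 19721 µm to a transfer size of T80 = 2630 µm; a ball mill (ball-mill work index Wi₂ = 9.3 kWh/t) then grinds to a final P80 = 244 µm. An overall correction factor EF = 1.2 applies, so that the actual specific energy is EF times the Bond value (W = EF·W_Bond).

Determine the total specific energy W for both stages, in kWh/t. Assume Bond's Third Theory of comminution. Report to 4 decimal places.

W = 10 Wi / √P80 − 10 Wi / √F80
Stage 1 (19721→2630 µm, Wi₁=10.5): W₁ = 10·10.5·(0.019499 − 0.007121) = 1.2997 kWh/t
Stage 2 (2630→244 µm, Wi₂=9.3): W₂ = 10·9.3·(0.064018 − 0.019499) = 4.1403 kWh/t
W = W₁ + W₂ = 1.2997 + 4.1403 = 5.4400 kWh/t
Apply correction: 5.4400 × 1.2 = 6.5280 kWh/t

W = 6.5280 kWh/t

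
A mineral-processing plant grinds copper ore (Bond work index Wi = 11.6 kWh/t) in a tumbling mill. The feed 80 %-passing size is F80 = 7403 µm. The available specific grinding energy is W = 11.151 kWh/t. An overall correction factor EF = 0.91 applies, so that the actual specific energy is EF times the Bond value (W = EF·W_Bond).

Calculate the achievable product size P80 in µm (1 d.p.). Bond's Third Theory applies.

W = 10 Wi / √P80 − 10 Wi / √F80
W_Bond = W / EF = 11.151 / 0.91 = 12.2538 kWh/t
1/√P80 = 1/√F80 + W_Bond/(10·Wi)
  = 12.2538/(10·11.6) + 1/√7403 = 0.105637 + 0.011622 = 0.117259
P80 = (1/0.117259)² = 8.5281² = 72.73 µm

P80 = 72.7 µm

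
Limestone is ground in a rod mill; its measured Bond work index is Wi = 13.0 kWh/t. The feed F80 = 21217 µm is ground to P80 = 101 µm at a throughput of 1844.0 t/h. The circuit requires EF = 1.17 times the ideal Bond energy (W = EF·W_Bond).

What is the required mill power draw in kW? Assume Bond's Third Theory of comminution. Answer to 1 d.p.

P = 25982.5 kW

Bond:  W = 10 Wi (1/√P − 1/√F)
W = 10·13.0·(1/√101 − 1/√21217) = 10·13.0·(0.092638) = 12.0430 kWh/t
Apply correction: 12.0430 × 1.17 = 14.0903 kWh/t
Power = W × throughput = 14.0903 kWh/t × 1844.0 t/h = 25982.5 kW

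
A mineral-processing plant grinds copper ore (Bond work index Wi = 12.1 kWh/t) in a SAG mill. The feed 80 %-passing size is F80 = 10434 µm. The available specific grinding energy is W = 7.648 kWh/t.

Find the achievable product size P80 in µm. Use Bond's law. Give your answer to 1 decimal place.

P80 = 187.7 µm

Bond:  W = 10 Wi (1/√P − 1/√F)
⇒ 1/√P80 = W/(10 Wi) + 1/√F80
  = 7.6480/(10·12.1) + 1/√10434 = 0.063207 + 0.009790 = 0.072996
P80 = (1/0.072996)² = 13.6993² = 187.67 µm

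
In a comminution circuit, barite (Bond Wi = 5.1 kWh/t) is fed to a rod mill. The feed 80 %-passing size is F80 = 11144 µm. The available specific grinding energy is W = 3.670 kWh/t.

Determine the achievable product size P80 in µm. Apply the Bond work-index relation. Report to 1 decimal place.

Bond: W = 10·Wi·(1/√P80 − 1/√F80)
P80^-0.5 = F80^-0.5 + W/(10 Wi)
  = 3.6700/(10·5.1) + 1/√11144 = 0.071961 + 0.009473 = 0.081434
P80 = (1/0.081434)² = 12.2799² = 150.80 µm

P80 = 150.8 µm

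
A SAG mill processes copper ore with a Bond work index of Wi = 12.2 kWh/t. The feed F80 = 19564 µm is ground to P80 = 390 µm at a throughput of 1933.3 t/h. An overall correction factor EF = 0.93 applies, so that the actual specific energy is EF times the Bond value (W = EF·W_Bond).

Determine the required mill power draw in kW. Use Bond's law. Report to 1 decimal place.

P = 9539.1 kW

W = 10 Wi (P80^-0.5 − F80^-0.5)
W = 10·12.2·(1/√390 − 1/√19564) = 10·12.2·(0.043488) = 5.3055 kWh/t
With EF = 0.93: W = 5.3055·0.93 = 4.9341 kWh/t
Power = W × throughput = 4.9341 kWh/t × 1933.3 t/h = 9539.1 kW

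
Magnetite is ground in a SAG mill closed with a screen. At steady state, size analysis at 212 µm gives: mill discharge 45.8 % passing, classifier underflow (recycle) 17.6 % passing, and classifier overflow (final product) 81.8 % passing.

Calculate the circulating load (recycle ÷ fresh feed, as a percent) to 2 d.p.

CL = 127.66 %

Balance %-passing 212 µm (r = R/F):
Fd + Rd = Ru + Fo ⇒ R/F = (o−d)/(d−u)
r = (81.8 − 45.8)/(45.8 − 17.6) = 36.0/28.2 = 1.2766
CL = 100·r = 127.66 %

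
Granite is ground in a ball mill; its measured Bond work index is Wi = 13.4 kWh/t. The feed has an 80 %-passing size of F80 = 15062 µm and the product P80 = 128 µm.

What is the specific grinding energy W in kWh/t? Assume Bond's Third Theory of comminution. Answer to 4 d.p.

W = 10 Wi / √P80 − 10 Wi / √F80
1/√128 = 0.088388;  1/√15062 = 0.008148
W = 10·13.4·(0.088388 − 0.008148) = 10.7522 kWh/t

W = 10.7522 kWh/t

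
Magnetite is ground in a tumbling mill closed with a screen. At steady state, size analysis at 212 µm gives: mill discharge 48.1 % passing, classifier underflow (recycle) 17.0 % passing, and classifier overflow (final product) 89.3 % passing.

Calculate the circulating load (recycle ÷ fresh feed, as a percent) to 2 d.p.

Balance %-passing 212 µm (r = R/F):
r = (o − d)/(d − u)
r = (89.3 − 48.1)/(48.1 − 17.0) = 41.2/31.1 = 1.3248
CL = 100·r = 132.48 %

CL = 132.48 %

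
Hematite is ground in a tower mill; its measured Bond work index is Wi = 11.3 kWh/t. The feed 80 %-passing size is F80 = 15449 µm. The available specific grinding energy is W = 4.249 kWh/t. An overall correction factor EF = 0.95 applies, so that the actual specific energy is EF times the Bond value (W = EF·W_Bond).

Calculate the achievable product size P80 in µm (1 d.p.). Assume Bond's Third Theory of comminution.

P80 = 440.9 µm

Bond:  W = 10 Wi (1/√P − 1/√F)
W_Bond = W / EF = 4.249 / 0.95 = 4.4726 kWh/t
⇒ 1/√P80 = W_Bond/(10 Wi) + 1/√F80
  = 4.4726/(10·11.3) + 1/√15449 = 0.039581 + 0.008045 = 0.047626
P80 = (1/0.047626)² = 20.9968² = 440.87 µm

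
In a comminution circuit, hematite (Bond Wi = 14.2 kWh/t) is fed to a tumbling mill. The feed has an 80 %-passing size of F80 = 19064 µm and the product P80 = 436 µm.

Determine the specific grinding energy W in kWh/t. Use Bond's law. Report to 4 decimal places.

W = 10 Wi / √P80 − 10 Wi / √F80
1/√436 = 0.047891;  1/√19064 = 0.007243
W = 10·14.2·(0.047891 − 0.007243) = 5.7721 kWh/t

W = 5.7721 kWh/t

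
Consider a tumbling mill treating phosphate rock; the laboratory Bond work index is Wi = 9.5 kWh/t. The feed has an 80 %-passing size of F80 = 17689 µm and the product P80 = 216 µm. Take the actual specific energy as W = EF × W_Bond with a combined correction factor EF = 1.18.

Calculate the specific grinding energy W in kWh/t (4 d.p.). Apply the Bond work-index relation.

W = 10 Wi (P80^-0.5 − F80^-0.5)
1/√216 = 0.068041;  1/√17689 = 0.007519
W = 10·9.5·(0.068041 − 0.007519) = 5.7496 kWh/t
Corrected W = EF·W_Bond = 1.18·5.7496 = 6.7846 kWh/t

W = 6.7846 kWh/t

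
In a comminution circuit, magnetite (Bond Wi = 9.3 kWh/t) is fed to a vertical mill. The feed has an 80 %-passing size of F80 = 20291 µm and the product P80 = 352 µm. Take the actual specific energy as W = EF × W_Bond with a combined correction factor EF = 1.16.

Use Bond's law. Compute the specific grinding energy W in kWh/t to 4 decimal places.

W = 10·Wi·(P80^(-½) − F80^(-½))
1/√352 = 0.053300;  1/√20291 = 0.007020
W = 10·9.3·(0.053300 − 0.007020) = 4.3040 kWh/t
Apply correction: 4.3040 × 1.16 = 4.9927 kWh/t

W = 4.9927 kWh/t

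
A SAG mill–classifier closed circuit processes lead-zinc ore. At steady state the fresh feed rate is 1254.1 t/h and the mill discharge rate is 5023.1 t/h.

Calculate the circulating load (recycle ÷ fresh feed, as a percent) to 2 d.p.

CL = 300.53 %

Mill node: discharge = fresh + recycle.
R = M − F = 5023.1 − 1254.1 = 3769.0 t/h
CL = 100·R/F = 100·3769.0/1254.1 = 300.53 %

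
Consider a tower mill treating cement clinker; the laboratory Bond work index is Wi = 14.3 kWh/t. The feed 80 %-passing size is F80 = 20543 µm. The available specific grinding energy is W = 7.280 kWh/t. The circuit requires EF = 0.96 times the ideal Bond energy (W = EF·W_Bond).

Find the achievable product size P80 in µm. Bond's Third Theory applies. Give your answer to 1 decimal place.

W = 10 Wi (P80^-0.5 − F80^-0.5)
W_Bond = W / EF = 7.280 / 0.96 = 7.5833 kWh/t
P80^-0.5 = F80^-0.5 + W_Bond/(10 Wi)
  = 7.5833/(10·14.3) + 1/√20543 = 0.053030 + 0.006977 = 0.060007
P80 = (1/0.060007)² = 16.6646² = 277.71 µm

P80 = 277.7 µm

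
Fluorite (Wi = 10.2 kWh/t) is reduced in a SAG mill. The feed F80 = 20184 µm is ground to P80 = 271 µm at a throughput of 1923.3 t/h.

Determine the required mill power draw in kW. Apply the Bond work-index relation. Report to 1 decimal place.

Bond:  W = 10 Wi (1/√P − 1/√F)
W = 10·10.2·(1/√271 − 1/√20184) = 10·10.2·(0.053707) = 5.4781 kWh/t
P = W·T = 5.4781·1923.3 = 10536.0 kW

P = 10536.0 kW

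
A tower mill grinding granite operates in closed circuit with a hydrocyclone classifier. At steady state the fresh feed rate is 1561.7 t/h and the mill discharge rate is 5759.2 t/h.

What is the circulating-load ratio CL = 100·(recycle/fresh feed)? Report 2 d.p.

M = F + R at steady state, so:
R = M − F = 5759.2 − 1561.7 = 4197.5 t/h
CL = 100·R/F = 100·4197.5/1561.7 = 268.78 %

CL = 268.78 %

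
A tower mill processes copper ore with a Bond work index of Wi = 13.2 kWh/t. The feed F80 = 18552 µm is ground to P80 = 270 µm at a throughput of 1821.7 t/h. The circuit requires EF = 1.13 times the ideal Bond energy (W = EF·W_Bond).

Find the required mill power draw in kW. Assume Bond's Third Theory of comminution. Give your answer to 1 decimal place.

P = 14541.7 kW

W = 10 Wi / √P80 − 10 Wi / √F80
W = 10·13.2·(1/√270 − 1/√18552) = 10·13.2·(0.053516) = 7.0641 kWh/t
W_actual = 1.13 × 7.0641 = 7.9825 kWh/t
P_mill = W·ṁ = 7.9825·1821.7 = 14541.7 kW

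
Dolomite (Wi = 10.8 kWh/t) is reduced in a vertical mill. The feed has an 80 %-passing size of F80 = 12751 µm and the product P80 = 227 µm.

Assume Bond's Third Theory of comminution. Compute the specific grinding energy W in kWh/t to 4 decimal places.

W = 6.2118 kWh/t

W_Bond = 10·Wi·(1/√P₈₀ − 1/√F₈₀)
1/√227 = 0.066372;  1/√12751 = 0.008856
W = 10·10.8·(0.066372 − 0.008856) = 6.2118 kWh/t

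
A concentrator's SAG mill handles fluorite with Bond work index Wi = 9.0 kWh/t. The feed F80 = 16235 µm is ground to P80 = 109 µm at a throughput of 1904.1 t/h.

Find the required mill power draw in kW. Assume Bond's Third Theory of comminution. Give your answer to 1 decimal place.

W = 10 Wi / √P80 − 10 Wi / √F80
W = 10·9.0·(1/√109 − 1/√16235) = 10·9.0·(0.087934) = 7.9141 kWh/t
P = W·T = 7.9141·1904.1 = 15069.2 kW

P = 15069.2 kW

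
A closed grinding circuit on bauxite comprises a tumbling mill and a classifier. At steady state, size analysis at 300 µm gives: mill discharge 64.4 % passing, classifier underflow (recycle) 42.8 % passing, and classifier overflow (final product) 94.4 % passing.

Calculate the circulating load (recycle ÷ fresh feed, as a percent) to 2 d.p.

Two-product formula at 300 µm:
Fd + Rd = Ru + Fo ⇒ R/F = (o−d)/(d−u)
r = (94.4 − 64.4)/(64.4 − 42.8) = 30.0/21.6 = 1.3889
CL = 100·r = 138.89 %

CL = 138.89 %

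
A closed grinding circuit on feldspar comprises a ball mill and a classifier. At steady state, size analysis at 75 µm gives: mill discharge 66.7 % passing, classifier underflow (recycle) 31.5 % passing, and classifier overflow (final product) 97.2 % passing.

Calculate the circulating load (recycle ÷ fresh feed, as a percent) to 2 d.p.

Let r = R/F. Size balance at 75 µm:
d + r·d = r·u + o → r(d−u) = o−d
r = (97.2 − 66.7)/(66.7 − 31.5) = 30.5/35.2 = 0.8665
CL = 100·r = 86.65 %

CL = 86.65 %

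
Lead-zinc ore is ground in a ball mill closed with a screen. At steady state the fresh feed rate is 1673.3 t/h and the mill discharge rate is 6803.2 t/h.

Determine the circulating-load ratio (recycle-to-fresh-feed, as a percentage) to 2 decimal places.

Mill node: discharge = fresh + recycle.
R = M − F = 6803.2 − 1673.3 = 5129.9 t/h
CL = 100·R/F = 100·5129.9/1673.3 = 306.57 %

CL = 306.57 %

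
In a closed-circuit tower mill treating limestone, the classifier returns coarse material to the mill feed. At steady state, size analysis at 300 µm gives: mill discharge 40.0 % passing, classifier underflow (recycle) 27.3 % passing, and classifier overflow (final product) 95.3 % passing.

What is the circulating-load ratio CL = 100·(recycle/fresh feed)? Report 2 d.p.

Balance %-passing 300 µm (r = R/F):
(1+r)d = ru + o → r = (o−d)/(d−u)
r = (95.3 − 40.0)/(40.0 − 27.3) = 55.3/12.7 = 4.3543
CL = 100·r = 435.43 %

CL = 435.43 %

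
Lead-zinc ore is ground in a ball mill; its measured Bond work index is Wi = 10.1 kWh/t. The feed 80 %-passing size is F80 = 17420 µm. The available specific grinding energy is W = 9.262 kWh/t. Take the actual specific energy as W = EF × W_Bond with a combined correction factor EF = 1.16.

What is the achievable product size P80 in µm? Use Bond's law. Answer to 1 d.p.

P80 = 133.2 µm

W_Bond = 10·Wi·(1/√P₈₀ − 1/√F₈₀)
W_Bond = W / EF = 9.262 / 1.16 = 7.9845 kWh/t
P80^-0.5 = F80^-0.5 + W_Bond/(10 Wi)
  = 7.9845/(10·10.1) + 1/√17420 = 0.079054 + 0.007577 = 0.086631
P80 = (1/0.086631)² = 11.5432² = 133.25 µm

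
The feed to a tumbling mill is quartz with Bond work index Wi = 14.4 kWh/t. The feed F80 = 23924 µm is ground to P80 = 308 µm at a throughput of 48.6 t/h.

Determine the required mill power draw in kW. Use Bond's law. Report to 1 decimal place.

P = 353.5 kW

W = 10 Wi (P80^-0.5 − F80^-0.5)
W = 10·14.4·(1/√308 − 1/√23924) = 10·14.4·(0.050515) = 7.2742 kWh/t
Power = W × throughput = 7.2742 kWh/t × 48.6 t/h = 353.5 kW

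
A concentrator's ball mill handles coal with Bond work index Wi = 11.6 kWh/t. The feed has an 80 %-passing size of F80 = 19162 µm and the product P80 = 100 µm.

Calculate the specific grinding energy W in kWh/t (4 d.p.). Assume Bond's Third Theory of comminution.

W = 10.7620 kWh/t

W = 10 Wi / √P80 − 10 Wi / √F80
1/√100 = 0.100000;  1/√19162 = 0.007224
W = 10·11.6·(0.100000 − 0.007224) = 10.7620 kWh/t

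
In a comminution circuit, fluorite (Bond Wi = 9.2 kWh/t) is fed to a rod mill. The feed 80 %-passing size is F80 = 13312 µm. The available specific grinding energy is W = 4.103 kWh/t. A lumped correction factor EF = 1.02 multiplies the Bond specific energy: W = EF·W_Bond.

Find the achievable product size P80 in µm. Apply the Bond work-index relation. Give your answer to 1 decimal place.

P80 = 364.3 µm

Bond:  W = 10 Wi (1/√P − 1/√F)
W_Bond = W / EF = 4.103 / 1.02 = 4.0225 kWh/t
⇒ 1/√P80 = W_Bond/(10·Wi) + 1/√F80
  = 4.0225/(10·9.2) + 1/√13312 = 0.043723 + 0.008667 = 0.052391
P80 = (1/0.052391)² = 19.0874² = 364.33 µm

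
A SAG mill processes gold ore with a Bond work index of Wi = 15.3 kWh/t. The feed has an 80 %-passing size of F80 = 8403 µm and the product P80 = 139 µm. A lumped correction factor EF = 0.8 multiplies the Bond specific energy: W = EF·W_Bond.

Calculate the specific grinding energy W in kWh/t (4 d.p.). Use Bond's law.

W = 9.0466 kWh/t

W = 10·Wi·[P80^(−½) − F80^(−½)]
1/√139 = 0.084819;  1/√8403 = 0.010909
W = 10·15.3·(0.084819 − 0.010909) = 11.3082 kWh/t
Corrected W = EF·W_Bond = 0.8·11.3082 = 9.0466 kWh/t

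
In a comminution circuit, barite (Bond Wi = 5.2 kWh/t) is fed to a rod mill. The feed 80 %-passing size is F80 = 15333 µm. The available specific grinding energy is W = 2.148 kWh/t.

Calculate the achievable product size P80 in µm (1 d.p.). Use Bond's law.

P80 = 410.0 µm

W = 10·Wi·(P80^(-½) − F80^(-½))
P80^-0.5 = F80^-0.5 + W/(10 Wi)
  = 2.1480/(10·5.2) + 1/√15333 = 0.041308 + 0.008076 = 0.049384
P80 = (1/0.049384)² = 20.2497² = 410.05 µm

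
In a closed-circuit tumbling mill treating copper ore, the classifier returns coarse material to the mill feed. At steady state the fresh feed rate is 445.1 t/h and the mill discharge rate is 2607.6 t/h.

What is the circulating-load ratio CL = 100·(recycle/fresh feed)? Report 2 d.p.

Steady state: M = F + R.
R = M − F = 2607.6 − 445.1 = 2162.5 t/h
CL = 100·R/F = 100·2162.5/445.1 = 485.85 %

CL = 485.85 %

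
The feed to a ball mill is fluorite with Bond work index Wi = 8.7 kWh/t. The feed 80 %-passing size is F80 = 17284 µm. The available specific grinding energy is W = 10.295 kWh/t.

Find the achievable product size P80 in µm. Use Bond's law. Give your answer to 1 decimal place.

P80 = 63.0 µm

W = 10 Wi (P80^-0.5 − F80^-0.5)
P80^-0.5 = F80^-0.5 + W/(10 Wi)
  = 10.2950/(10·8.7) + 1/√17284 = 0.118333 + 0.007606 = 0.125940
P80 = (1/0.125940)² = 7.9403² = 63.05 µm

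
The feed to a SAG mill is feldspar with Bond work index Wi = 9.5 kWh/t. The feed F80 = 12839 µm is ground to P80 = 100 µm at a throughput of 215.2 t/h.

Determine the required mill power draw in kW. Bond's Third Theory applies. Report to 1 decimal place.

W = 10·Wi·(P80^(-½) − F80^(-½))
W = 10·9.5·(1/√100 − 1/√12839) = 10·9.5·(0.091175) = 8.6616 kWh/t
Power = W × throughput = 8.6616 kWh/t × 215.2 t/h = 1864.0 kW

P = 1864.0 kW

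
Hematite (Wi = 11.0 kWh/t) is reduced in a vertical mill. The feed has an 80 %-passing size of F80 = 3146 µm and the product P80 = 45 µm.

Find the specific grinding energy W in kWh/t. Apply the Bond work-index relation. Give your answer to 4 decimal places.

W = 14.4367 kWh/t

W = 10 Wi (P80^-0.5 − F80^-0.5)
1/√45 = 0.149071;  1/√3146 = 0.017829
W = 10·11.0·(0.149071 − 0.017829) = 14.4367 kWh/t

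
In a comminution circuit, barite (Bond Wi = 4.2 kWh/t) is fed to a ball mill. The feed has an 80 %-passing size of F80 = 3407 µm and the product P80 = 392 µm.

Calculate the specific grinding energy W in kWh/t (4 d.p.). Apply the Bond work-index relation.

W_Bond = 10·Wi·(1/√P₈₀ − 1/√F₈₀)
1/√392 = 0.050508;  1/√3407 = 0.017132
W = 10·4.2·(0.050508 − 0.017132) = 1.4018 kWh/t

W = 1.4018 kWh/t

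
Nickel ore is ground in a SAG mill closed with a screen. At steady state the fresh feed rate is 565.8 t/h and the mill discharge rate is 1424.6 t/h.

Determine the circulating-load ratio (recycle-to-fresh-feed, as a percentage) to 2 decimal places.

CL = 151.79 %

Steady state: M = F + R.
R = M − F = 1424.6 − 565.8 = 858.8 t/h
CL = 100·R/F = 100·858.8/565.8 = 151.79 %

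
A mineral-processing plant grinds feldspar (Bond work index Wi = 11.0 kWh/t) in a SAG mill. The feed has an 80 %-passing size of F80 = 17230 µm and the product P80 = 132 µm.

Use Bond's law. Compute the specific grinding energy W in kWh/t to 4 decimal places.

W = 10·Wi·[P80^(−½) − F80^(−½)]
1/√132 = 0.087039;  1/√17230 = 0.007618
W = 10·11.0·(0.087039 − 0.007618) = 8.7363 kWh/t

W = 8.7363 kWh/t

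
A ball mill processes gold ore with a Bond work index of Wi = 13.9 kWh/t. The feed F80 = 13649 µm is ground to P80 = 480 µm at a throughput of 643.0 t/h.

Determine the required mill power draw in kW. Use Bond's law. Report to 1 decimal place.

W = 10·Wi·[P80^(−½) − F80^(−½)]
W = 10·13.9·(1/√480 − 1/√13649) = 10·13.9·(0.037084) = 5.1547 kWh/t
Mill draw = 5.1547 × 643.0 = 3314.5 kW

P = 3314.5 kW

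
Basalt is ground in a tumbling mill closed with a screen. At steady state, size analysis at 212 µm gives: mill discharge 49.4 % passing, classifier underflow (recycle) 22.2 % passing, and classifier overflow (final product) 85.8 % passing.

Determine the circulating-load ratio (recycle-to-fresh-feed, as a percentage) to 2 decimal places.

CL = 133.82 %

Two-product formula at 212 µm:
(1+r)d = ru + o → r = (o−d)/(d−u)
r = (85.8 − 49.4)/(49.4 − 22.2) = 36.4/27.2 = 1.3382
CL = 100·r = 133.82 %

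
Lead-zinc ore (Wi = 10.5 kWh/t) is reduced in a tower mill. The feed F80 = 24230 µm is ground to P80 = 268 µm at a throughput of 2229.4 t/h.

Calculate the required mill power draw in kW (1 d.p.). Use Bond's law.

W_Bond = 10·Wi·(1/√P₈₀ − 1/√F₈₀)
W = 10·10.5·(1/√268 − 1/√24230) = 10·10.5·(0.054660) = 5.7393 kWh/t
Power = W × throughput = 5.7393 kWh/t × 2229.4 t/h = 12795.3 kW

P = 12795.3 kW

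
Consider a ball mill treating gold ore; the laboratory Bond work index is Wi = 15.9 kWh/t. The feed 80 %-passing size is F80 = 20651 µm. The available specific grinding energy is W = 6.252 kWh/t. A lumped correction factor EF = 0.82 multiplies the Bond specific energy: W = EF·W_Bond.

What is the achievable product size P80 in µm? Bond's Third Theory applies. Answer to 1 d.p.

Bond:  W = 10 Wi (1/√P − 1/√F)
W_Bond = W / EF = 6.252 / 0.82 = 7.6244 kWh/t
⇒ 1/√P80 = W_Bond/(10 Wi) + 1/√F80
  = 7.6244/(10·15.9) + 1/√20651 = 0.047952 + 0.006959 = 0.054911
P80 = (1/0.054911)² = 18.2113² = 331.65 µm

P80 = 331.7 µm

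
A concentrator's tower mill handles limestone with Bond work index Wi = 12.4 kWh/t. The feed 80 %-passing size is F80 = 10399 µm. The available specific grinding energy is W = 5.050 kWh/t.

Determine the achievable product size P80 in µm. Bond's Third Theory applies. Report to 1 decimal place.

Bond: W = 10·Wi·(1/√P80 − 1/√F80)
P80^-0.5 = F80^-0.5 + W/(10 Wi)
  = 5.0500/(10·12.4) + 1/√10399 = 0.040726 + 0.009806 = 0.050532
P80 = (1/0.050532)² = 19.7894² = 391.62 µm

P80 = 391.6 µm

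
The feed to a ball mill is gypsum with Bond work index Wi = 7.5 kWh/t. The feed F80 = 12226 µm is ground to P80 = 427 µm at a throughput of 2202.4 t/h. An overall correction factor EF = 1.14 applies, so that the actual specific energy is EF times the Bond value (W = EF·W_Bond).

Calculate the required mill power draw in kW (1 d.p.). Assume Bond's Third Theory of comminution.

P = 7409.7 kW

W_Bond = 10·Wi·(1/√P₈₀ − 1/√F₈₀)
W = 10·7.5·(1/√427 − 1/√12226) = 10·7.5·(0.039349) = 2.9512 kWh/t
W_actual = 1.14 × 2.9512 = 3.3644 kWh/t
P = W·T = 3.3644·2202.4 = 7409.7 kW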